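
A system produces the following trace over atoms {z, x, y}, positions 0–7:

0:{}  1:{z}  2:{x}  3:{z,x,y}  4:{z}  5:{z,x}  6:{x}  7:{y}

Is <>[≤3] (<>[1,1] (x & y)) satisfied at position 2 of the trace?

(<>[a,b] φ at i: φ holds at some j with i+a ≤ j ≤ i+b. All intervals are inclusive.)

Check <>[1,1] (x & y) at each j in [2,5]:
  j=2: holds (witness at 3)
  j=3: fails (none in [4,4])
  j=4: fails (none in [5,5])
  j=5: fails (none in [6,6])
Found at j=2 → formula holds.

Yes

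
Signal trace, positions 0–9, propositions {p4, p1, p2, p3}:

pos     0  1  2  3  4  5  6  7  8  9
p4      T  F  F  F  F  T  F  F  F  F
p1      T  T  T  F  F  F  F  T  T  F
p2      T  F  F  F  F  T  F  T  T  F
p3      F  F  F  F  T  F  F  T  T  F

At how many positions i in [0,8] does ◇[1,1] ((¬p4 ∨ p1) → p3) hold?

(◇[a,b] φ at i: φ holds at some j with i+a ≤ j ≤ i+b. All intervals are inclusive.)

Evaluate at each i in [0,8]:
  i=0: ✗ (none in [1,1])
  i=1: ✗ (none in [2,2])
  i=2: ✗ (none in [3,3])
  i=3: ✓ (witness j=4)
  i=4: ✓ (witness j=5)
  i=5: ✗ (none in [6,6])
  i=6: ✓ (witness j=7)
  i=7: ✓ (witness j=8)
  i=8: ✗ (none in [9,9])
Positions where it holds: {3, 4, 6, 7} → 4.

4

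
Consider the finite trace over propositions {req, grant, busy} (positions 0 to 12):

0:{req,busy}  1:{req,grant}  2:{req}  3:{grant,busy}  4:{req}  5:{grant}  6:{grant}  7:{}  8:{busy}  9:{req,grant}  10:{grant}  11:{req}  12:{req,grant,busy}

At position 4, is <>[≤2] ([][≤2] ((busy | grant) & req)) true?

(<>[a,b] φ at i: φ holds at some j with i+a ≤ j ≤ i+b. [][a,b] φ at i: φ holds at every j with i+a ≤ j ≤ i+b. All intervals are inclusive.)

False

Check [][≤2] ((busy | grant) & req) at each j in [4,6]:
  j=4: fails at 4
  j=5: fails at 5
  j=6: fails at 6
No position in the window satisfies it → formula fails.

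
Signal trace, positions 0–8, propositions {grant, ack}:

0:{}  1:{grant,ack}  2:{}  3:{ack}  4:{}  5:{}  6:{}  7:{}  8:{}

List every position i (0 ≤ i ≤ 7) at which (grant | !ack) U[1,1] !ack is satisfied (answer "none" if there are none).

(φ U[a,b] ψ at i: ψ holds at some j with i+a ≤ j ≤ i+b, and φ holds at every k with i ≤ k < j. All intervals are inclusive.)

1, 4, 5, 6, 7

Evaluate at each i in [0,7]:
  i=0: ✗ (no rhs in [1,1])
  i=1: ✓ (rhs at j=2; lhs holds on [1,1])
  i=2: ✗ (no rhs in [3,3])
  i=3: ✗ (lhs fails at k=3 before rhs at j=4)
  i=4: ✓ (rhs at j=5; lhs holds on [4,4])
  i=5: ✓ (rhs at j=6; lhs holds on [5,5])
  i=6: ✓ (rhs at j=7; lhs holds on [6,6])
  i=7: ✓ (rhs at j=8; lhs holds on [7,7])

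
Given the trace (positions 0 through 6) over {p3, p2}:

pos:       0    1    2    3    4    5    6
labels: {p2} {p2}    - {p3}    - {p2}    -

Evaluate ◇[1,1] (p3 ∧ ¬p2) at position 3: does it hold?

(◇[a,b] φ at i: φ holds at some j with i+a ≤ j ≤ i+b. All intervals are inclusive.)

Check (p3 ∧ ¬p2) at each j in [4,4]:
  j=4: false
No position in the window satisfies it → formula fails.

Does not hold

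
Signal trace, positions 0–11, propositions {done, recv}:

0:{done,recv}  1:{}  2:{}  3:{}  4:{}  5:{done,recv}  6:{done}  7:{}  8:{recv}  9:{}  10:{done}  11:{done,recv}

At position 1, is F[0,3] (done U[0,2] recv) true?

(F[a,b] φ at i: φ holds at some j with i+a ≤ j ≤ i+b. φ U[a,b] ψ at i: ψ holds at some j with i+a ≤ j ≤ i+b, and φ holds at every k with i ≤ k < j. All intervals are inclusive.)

Does not hold

Check (done U[0,2] recv) at each j in [1,4]:
  j=1: fails
  j=2: fails
  j=3: fails
  j=4: fails
No position in the window satisfies it → formula fails.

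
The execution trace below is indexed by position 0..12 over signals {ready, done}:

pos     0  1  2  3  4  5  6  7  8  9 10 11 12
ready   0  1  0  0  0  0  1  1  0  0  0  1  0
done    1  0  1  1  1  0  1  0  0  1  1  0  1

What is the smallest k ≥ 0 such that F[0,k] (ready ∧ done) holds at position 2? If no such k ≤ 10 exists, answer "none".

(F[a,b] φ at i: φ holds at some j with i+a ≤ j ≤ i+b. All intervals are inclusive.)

Scan j = 2,3,… for (ready ∧ done):
  j=2: fails
  j=3: fails
  j=4: fails
  j=5: fails
  j=6: holds
First hit at j=6, so smallest k = 6-2 = 4.

4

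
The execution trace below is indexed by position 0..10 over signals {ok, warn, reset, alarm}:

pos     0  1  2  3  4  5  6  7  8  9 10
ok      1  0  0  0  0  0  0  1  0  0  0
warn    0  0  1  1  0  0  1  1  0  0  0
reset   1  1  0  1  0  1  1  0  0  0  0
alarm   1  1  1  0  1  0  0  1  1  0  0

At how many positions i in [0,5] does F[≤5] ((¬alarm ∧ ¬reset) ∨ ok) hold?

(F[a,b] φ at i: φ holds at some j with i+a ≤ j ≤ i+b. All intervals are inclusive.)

Evaluate at each i in [0,5]:
  i=0: ✓ (witness j=0)
  i=1: ✗ (none in [1,6])
  i=2: ✓ (witness j=7)
  i=3: ✓ (witness j=7)
  i=4: ✓ (witness j=7)
  i=5: ✓ (witness j=7)
Positions where it holds: {0, 2, 3, 4, 5} → 5.

5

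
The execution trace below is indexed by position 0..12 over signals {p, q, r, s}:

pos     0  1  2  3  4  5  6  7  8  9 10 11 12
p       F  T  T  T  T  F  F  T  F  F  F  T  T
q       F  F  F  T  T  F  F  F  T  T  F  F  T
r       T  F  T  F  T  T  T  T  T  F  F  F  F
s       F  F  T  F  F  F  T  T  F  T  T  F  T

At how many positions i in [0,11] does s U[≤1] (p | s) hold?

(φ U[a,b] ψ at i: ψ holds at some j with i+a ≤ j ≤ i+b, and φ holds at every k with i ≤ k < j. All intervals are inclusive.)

Evaluate at each i in [0,11]:
  i=0: ✗ (lhs fails at k=0 before rhs at j=1)
  i=1: ✓ (rhs at j=1)
  i=2: ✓ (rhs at j=2)
  i=3: ✓ (rhs at j=3)
  i=4: ✓ (rhs at j=4)
  i=5: ✗ (lhs fails at k=5 before rhs at j=6)
  i=6: ✓ (rhs at j=6)
  i=7: ✓ (rhs at j=7)
  i=8: ✗ (lhs fails at k=8 before rhs at j=9)
  i=9: ✓ (rhs at j=9)
  i=10: ✓ (rhs at j=10)
  i=11: ✓ (rhs at j=11)
Positions where it holds: {1, 2, 3, 4, 6, 7, 9, 10, 11} → 9.

9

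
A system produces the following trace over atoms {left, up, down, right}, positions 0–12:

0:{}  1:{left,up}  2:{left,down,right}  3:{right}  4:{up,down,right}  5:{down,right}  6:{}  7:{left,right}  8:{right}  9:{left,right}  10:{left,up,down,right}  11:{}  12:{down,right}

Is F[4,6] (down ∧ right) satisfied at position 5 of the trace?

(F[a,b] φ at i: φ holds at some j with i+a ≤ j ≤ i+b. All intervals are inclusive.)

Yes

Check (down ∧ right) at each j in [9,11]:
  j=9: false
  j=10: true
  j=11: false
Found at j=10 → formula holds.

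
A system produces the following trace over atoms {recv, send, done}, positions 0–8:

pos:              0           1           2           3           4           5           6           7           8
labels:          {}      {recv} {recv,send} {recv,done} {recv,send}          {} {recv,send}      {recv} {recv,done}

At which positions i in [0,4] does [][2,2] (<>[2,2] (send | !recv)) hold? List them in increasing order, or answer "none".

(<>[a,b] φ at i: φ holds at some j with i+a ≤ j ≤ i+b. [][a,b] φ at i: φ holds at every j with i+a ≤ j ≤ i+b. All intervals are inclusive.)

0, 1, 2

Evaluate at each i in [0,4]:
  i=0: ✓ (all of [2,2])
  i=1: ✓ (all of [3,3])
  i=2: ✓ (all of [4,4])
  i=3: ✗ (fails at j=5)
  i=4: ✗ (fails at j=6)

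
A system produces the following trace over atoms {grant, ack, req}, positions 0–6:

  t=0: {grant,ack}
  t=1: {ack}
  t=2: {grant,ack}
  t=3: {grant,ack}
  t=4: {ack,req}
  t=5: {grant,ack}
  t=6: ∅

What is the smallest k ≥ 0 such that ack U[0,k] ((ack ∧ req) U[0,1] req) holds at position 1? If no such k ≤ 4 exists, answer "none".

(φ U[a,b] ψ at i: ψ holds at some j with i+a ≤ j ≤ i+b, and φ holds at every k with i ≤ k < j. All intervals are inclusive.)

Need earliest j ≥ 1 with ((ack ∧ req) U[0,1] req), and ack at every k in [1,j-1].
  j=1: rhs fails.
  j=2: rhs fails.
  j=3: rhs fails.
  j=4: rhs holds; lhs holds on [1,3]. k = 3.

3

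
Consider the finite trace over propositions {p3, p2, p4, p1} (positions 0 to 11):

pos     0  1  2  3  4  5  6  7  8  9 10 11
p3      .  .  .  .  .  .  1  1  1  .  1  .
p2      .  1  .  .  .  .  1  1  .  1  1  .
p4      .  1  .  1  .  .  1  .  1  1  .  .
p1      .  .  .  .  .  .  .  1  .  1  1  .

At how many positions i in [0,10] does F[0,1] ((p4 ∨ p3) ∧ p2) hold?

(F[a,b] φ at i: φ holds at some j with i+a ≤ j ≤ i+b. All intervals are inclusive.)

8

Evaluate at each i in [0,10]:
  i=0: ✓ (witness j=1)
  i=1: ✓ (witness j=1)
  i=2: ✗ (none in [2,3])
  i=3: ✗ (none in [3,4])
  i=4: ✗ (none in [4,5])
  i=5: ✓ (witness j=6)
  i=6: ✓ (witness j=6)
  i=7: ✓ (witness j=7)
  i=8: ✓ (witness j=9)
  i=9: ✓ (witness j=9)
  i=10: ✓ (witness j=10)
Positions where it holds: {0, 1, 5, 6, 7, 8, 9, 10} → 8.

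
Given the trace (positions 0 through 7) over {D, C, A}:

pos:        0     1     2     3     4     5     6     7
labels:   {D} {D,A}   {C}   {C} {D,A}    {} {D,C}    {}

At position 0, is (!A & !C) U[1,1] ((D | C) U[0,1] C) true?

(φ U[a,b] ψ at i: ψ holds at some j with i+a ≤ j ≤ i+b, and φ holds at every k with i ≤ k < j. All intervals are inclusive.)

Need some j in [1,1] with ((D | C) U[0,1] C), and (!A & !C) at every k in [0,j-1].
  j=1: ((D | C) U[0,1] C) holds; (!A & !C) holds at every k in [0,0] → satisfied.

True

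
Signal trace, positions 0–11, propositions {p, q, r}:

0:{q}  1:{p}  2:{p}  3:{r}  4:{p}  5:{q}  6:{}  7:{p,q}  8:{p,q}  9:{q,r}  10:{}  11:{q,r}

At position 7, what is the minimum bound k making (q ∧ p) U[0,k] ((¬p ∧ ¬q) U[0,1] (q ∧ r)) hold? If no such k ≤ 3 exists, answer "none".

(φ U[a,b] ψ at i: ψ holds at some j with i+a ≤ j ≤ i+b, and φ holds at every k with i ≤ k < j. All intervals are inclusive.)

2

Need earliest j ≥ 7 with ((¬p ∧ ¬q) U[0,1] (q ∧ r)), and (q ∧ p) at every k in [7,j-1].
  j=7: rhs fails.
  j=8: rhs fails.
  j=9: rhs holds; lhs holds on [7,8]. k = 2.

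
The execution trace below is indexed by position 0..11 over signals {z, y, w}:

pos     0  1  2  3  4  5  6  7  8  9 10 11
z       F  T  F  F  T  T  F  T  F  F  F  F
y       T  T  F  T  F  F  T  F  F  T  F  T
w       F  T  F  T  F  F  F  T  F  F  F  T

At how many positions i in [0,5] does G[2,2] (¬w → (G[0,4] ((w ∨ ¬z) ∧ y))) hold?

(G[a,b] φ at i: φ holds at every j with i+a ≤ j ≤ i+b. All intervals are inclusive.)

Evaluate at each i in [0,5]:
  i=0: ✗ (fails at j=2)
  i=1: ✓ (all of [3,3])
  i=2: ✗ (fails at j=4)
  i=3: ✗ (fails at j=5)
  i=4: ✗ (fails at j=6)
  i=5: ✓ (all of [7,7])
Positions where it holds: {1, 5} → 2.

2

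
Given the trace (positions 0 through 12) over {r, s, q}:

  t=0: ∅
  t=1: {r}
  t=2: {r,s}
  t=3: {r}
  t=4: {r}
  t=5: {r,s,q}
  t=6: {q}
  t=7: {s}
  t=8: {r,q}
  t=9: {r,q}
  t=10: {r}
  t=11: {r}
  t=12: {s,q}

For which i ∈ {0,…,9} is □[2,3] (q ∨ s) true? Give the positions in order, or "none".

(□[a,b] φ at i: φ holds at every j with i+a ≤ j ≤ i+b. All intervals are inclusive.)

Evaluate at each i in [0,9]:
  i=0: ✗ (fails at j=3)
  i=1: ✗ (fails at j=3)
  i=2: ✗ (fails at j=4)
  i=3: ✓ (all of [5,6])
  i=4: ✓ (all of [6,7])
  i=5: ✓ (all of [7,8])
  i=6: ✓ (all of [8,9])
  i=7: ✗ (fails at j=10)
  i=8: ✗ (fails at j=10)
  i=9: ✗ (fails at j=11)

3, 4, 5, 6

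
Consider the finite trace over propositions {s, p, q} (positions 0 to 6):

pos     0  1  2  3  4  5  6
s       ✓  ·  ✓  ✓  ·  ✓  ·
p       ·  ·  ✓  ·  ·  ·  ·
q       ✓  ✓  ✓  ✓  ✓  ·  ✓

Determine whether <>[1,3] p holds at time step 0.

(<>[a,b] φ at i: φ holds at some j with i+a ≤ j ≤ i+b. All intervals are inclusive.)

Yes

Check p at each j in [1,3]:
  j=1: false
  j=2: true
  j=3: false
Found at j=2 → formula holds.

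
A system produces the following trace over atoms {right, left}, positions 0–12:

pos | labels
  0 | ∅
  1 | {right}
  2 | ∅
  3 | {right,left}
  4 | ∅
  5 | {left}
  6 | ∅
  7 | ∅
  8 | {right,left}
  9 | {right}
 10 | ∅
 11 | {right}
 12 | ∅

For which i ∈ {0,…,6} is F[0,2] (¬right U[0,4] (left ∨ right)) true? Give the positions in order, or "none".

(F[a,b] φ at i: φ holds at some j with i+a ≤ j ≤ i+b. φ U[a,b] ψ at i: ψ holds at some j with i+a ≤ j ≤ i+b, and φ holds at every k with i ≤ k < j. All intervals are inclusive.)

Evaluate at each i in [0,6]:
  i=0: ✓ (witness j=0)
  i=1: ✓ (witness j=1)
  i=2: ✓ (witness j=2)
  i=3: ✓ (witness j=3)
  i=4: ✓ (witness j=4)
  i=5: ✓ (witness j=5)
  i=6: ✓ (witness j=6)

0, 1, 2, 3, 4, 5, 6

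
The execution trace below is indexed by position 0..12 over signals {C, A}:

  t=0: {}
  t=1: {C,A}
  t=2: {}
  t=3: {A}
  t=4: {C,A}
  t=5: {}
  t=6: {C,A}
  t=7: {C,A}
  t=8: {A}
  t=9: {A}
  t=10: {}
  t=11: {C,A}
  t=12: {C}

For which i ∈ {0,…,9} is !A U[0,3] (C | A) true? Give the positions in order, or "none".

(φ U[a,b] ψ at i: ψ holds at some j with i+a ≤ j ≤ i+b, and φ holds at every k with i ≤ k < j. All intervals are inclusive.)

0, 1, 2, 3, 4, 5, 6, 7, 8, 9

Evaluate at each i in [0,9]:
  i=0: ✓ (rhs at j=1; lhs holds on [0,0])
  i=1: ✓ (rhs at j=1)
  i=2: ✓ (rhs at j=3; lhs holds on [2,2])
  i=3: ✓ (rhs at j=3)
  i=4: ✓ (rhs at j=4)
  i=5: ✓ (rhs at j=6; lhs holds on [5,5])
  i=6: ✓ (rhs at j=6)
  i=7: ✓ (rhs at j=7)
  i=8: ✓ (rhs at j=8)
  i=9: ✓ (rhs at j=9)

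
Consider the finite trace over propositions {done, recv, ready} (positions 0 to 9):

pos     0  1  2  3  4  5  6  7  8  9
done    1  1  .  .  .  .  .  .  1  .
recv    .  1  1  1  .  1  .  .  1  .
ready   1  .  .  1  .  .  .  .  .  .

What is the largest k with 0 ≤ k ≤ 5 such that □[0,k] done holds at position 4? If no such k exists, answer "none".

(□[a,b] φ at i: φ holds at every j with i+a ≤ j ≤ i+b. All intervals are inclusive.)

done must hold from j=4 onward; find where it first fails.
  j=4: fails → no k works.

none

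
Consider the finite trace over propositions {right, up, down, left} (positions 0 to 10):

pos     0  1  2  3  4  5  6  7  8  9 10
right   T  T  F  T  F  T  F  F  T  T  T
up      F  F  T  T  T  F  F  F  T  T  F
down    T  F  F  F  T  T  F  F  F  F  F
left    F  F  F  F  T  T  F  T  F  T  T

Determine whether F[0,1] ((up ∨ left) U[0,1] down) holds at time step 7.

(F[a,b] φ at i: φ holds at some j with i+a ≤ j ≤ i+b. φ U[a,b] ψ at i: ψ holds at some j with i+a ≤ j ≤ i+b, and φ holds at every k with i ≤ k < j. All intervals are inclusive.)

Does not hold

Check ((up ∨ left) U[0,1] down) at each j in [7,8]:
  j=7: fails
  j=8: fails
No position in the window satisfies it → formula fails.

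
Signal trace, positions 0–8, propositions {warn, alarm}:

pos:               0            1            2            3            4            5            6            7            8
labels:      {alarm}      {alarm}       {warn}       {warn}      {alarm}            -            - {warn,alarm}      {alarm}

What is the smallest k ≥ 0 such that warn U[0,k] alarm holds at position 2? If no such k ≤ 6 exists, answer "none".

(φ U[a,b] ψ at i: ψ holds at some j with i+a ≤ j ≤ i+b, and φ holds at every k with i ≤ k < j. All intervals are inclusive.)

2

Need earliest j ≥ 2 with alarm, and warn at every k in [2,j-1].
  j=2: rhs fails.
  j=3: rhs fails.
  j=4: rhs holds; lhs holds on [2,3]. k = 2.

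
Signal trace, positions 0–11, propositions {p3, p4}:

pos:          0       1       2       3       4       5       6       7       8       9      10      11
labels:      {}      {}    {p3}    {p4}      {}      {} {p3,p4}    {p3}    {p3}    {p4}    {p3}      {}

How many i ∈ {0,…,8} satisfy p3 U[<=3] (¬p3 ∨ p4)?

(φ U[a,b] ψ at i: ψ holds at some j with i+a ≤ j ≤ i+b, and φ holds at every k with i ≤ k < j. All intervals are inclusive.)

Evaluate at each i in [0,8]:
  i=0: ✓ (rhs at j=0)
  i=1: ✓ (rhs at j=1)
  i=2: ✓ (rhs at j=3; lhs holds on [2,2])
  i=3: ✓ (rhs at j=3)
  i=4: ✓ (rhs at j=4)
  i=5: ✓ (rhs at j=5)
  i=6: ✓ (rhs at j=6)
  i=7: ✓ (rhs at j=9; lhs holds on [7,8])
  i=8: ✓ (rhs at j=9; lhs holds on [8,8])
Positions where it holds: {0, 1, 2, 3, 4, 5, 6, 7, 8} → 9.

9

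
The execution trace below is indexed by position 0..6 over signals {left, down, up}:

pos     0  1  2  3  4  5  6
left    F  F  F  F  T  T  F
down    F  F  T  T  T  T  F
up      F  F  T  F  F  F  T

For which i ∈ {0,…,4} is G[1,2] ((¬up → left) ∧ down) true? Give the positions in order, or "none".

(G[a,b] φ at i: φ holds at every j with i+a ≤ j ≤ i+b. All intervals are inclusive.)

3

Evaluate at each i in [0,4]:
  i=0: ✗ (fails at j=1)
  i=1: ✗ (fails at j=3)
  i=2: ✗ (fails at j=3)
  i=3: ✓ (all of [4,5])
  i=4: ✗ (fails at j=6)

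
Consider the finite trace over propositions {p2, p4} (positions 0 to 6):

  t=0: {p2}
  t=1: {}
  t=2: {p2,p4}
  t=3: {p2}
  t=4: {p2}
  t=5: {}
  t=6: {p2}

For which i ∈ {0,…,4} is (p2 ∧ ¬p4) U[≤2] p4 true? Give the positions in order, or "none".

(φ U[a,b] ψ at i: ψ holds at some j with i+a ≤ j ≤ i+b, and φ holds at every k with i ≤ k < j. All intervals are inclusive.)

2

Evaluate at each i in [0,4]:
  i=0: ✗ (lhs fails at k=1 before rhs at j=2)
  i=1: ✗ (lhs fails at k=1 before rhs at j=2)
  i=2: ✓ (rhs at j=2)
  i=3: ✗ (no rhs in [3,5])
  i=4: ✗ (no rhs in [4,6])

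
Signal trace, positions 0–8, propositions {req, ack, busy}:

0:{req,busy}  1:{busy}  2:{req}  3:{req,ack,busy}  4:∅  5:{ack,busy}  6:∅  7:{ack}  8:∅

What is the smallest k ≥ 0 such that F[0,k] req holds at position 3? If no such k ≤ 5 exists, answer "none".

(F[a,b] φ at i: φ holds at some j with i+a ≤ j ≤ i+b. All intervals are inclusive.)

0

Scan j = 3,4,… for req:
  j=3: holds
First hit at j=3, so smallest k = 3-3 = 0.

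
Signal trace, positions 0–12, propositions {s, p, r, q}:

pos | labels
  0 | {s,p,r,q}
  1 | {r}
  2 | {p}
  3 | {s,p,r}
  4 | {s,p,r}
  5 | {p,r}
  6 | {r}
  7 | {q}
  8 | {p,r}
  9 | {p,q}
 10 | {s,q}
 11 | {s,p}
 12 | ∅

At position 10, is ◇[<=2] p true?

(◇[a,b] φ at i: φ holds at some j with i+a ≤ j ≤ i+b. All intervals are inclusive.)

Holds

Check p at each j in [10,12]:
  j=10: false
  j=11: true
  j=12: false
Found at j=11 → formula holds.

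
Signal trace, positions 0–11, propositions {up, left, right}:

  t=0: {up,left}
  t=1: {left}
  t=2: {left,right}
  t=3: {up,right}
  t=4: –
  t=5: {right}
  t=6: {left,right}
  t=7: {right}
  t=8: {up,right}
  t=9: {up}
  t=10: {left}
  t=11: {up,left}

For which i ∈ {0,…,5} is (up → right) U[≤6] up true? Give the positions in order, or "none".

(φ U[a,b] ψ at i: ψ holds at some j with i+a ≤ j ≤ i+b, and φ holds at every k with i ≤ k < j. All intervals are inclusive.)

0, 1, 2, 3, 4, 5

Evaluate at each i in [0,5]:
  i=0: ✓ (rhs at j=0)
  i=1: ✓ (rhs at j=3; lhs holds on [1,2])
  i=2: ✓ (rhs at j=3; lhs holds on [2,2])
  i=3: ✓ (rhs at j=3)
  i=4: ✓ (rhs at j=8; lhs holds on [4,7])
  i=5: ✓ (rhs at j=8; lhs holds on [5,7])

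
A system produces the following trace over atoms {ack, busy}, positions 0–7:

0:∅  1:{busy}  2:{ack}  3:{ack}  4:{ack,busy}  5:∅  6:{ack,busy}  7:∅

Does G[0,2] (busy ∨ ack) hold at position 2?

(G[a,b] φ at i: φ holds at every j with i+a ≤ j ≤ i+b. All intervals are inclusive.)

Check (busy ∨ ack) at every j in [2,4]:
  j=2: true
  j=3: true
  j=4: true
All positions satisfy it → formula holds.

Yes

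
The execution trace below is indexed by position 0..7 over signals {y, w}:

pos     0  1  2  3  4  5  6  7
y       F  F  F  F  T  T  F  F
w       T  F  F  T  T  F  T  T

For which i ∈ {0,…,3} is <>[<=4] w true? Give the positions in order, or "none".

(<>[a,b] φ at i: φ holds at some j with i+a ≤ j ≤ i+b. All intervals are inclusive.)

Evaluate at each i in [0,3]:
  i=0: ✓ (witness j=0)
  i=1: ✓ (witness j=3)
  i=2: ✓ (witness j=3)
  i=3: ✓ (witness j=3)

0, 1, 2, 3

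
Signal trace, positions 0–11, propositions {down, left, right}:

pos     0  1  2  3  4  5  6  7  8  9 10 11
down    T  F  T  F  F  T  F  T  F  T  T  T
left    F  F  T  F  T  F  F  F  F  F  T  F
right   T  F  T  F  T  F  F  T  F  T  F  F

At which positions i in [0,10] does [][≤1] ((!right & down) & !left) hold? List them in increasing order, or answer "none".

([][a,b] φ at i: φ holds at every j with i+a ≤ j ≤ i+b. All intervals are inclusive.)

Evaluate at each i in [0,10]:
  i=0: ✗ (fails at j=0)
  i=1: ✗ (fails at j=1)
  i=2: ✗ (fails at j=2)
  i=3: ✗ (fails at j=3)
  i=4: ✗ (fails at j=4)
  i=5: ✗ (fails at j=6)
  i=6: ✗ (fails at j=6)
  i=7: ✗ (fails at j=7)
  i=8: ✗ (fails at j=8)
  i=9: ✗ (fails at j=9)
  i=10: ✗ (fails at j=10)

none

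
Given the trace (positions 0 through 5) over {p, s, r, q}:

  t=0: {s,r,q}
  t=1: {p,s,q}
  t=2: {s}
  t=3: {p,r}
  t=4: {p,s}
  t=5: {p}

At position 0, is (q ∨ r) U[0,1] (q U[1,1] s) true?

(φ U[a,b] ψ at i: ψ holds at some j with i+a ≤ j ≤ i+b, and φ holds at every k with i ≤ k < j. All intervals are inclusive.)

Need some j in [0,1] with (q U[1,1] s), and (q ∨ r) at every k in [0,j-1].
  j=0: (q U[1,1] s) holds; no prefix to check → satisfied.

True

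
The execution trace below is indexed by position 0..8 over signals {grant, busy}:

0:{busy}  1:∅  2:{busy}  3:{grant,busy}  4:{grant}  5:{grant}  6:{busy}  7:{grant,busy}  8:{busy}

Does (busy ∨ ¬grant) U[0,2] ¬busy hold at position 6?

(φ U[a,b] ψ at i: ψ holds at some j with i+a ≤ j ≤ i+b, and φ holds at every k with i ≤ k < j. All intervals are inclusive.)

Need some j in [6,8] with ¬busy, and (busy ∨ ¬grant) at every k in [6,j-1].
  j=6: ¬busy false.
  j=7: ¬busy false.
  j=8: ¬busy false.
No j in the window works → until fails.

False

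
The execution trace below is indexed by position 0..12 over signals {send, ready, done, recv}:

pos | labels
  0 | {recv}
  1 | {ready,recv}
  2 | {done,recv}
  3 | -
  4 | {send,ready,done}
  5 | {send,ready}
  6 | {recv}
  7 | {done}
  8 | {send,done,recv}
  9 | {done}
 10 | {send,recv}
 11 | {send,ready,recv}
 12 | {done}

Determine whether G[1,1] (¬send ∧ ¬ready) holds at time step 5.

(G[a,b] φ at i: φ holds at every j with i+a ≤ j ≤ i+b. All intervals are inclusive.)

Yes

Check (¬send ∧ ¬ready) at every j in [6,6]:
  j=6: true
All positions satisfy it → formula holds.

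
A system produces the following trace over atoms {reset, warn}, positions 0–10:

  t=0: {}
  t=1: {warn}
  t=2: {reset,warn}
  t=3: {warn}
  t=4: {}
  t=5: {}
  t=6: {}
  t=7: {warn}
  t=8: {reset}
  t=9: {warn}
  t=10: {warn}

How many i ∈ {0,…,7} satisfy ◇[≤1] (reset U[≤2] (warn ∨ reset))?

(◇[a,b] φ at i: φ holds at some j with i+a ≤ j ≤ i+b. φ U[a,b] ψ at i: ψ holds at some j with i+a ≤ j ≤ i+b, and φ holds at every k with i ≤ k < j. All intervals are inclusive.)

6

Evaluate at each i in [0,7]:
  i=0: ✓ (witness j=1)
  i=1: ✓ (witness j=1)
  i=2: ✓ (witness j=2)
  i=3: ✓ (witness j=3)
  i=4: ✗ (none in [4,5])
  i=5: ✗ (none in [5,6])
  i=6: ✓ (witness j=7)
  i=7: ✓ (witness j=7)
Positions where it holds: {0, 1, 2, 3, 6, 7} → 6.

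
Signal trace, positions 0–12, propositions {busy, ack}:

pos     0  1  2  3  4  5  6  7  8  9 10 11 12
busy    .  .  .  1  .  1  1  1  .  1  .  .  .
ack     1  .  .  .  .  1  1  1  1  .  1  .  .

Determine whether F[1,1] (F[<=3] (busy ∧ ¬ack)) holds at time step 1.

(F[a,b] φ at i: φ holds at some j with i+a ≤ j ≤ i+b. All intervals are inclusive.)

Check F[<=3] (busy ∧ ¬ack) at each j in [2,2]:
  j=2: holds (witness at 3)
Found at j=2 → formula holds.

Holds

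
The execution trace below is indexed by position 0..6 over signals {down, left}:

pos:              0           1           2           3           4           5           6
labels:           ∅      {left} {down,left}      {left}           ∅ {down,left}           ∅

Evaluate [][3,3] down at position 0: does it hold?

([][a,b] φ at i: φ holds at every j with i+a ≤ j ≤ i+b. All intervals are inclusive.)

No

Check down at every j in [3,3]:
  j=3: false
Fails at j=3 → formula fails.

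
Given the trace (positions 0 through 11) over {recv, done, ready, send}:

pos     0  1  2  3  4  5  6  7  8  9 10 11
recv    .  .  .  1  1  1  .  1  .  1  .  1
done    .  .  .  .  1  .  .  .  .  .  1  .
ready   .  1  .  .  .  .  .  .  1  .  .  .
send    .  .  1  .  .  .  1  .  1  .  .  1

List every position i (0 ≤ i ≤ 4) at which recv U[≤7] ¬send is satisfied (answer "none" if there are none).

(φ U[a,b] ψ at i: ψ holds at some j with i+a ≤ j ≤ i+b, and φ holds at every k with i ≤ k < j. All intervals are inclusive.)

0, 1, 3, 4

Evaluate at each i in [0,4]:
  i=0: ✓ (rhs at j=0)
  i=1: ✓ (rhs at j=1)
  i=2: ✗ (lhs fails at k=2 before rhs at j=3)
  i=3: ✓ (rhs at j=3)
  i=4: ✓ (rhs at j=4)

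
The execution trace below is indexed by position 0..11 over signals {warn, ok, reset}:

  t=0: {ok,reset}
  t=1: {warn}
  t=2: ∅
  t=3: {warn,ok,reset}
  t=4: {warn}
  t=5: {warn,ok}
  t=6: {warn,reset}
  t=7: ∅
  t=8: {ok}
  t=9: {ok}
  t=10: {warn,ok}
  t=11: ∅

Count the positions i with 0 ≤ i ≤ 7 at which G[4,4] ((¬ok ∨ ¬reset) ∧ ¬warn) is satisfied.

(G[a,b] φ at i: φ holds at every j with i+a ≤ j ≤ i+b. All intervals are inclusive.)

Evaluate at each i in [0,7]:
  i=0: ✗ (fails at j=4)
  i=1: ✗ (fails at j=5)
  i=2: ✗ (fails at j=6)
  i=3: ✓ (all of [7,7])
  i=4: ✓ (all of [8,8])
  i=5: ✓ (all of [9,9])
  i=6: ✗ (fails at j=10)
  i=7: ✓ (all of [11,11])
Positions where it holds: {3, 4, 5, 7} → 4.

4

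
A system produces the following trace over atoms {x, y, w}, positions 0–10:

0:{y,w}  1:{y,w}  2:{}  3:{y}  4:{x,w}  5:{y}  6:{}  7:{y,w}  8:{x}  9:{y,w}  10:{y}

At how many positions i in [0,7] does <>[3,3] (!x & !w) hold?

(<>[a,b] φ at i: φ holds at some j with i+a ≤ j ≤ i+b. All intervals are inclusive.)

Evaluate at each i in [0,7]:
  i=0: ✓ (witness j=3)
  i=1: ✗ (none in [4,4])
  i=2: ✓ (witness j=5)
  i=3: ✓ (witness j=6)
  i=4: ✗ (none in [7,7])
  i=5: ✗ (none in [8,8])
  i=6: ✗ (none in [9,9])
  i=7: ✓ (witness j=10)
Positions where it holds: {0, 2, 3, 7} → 4.

4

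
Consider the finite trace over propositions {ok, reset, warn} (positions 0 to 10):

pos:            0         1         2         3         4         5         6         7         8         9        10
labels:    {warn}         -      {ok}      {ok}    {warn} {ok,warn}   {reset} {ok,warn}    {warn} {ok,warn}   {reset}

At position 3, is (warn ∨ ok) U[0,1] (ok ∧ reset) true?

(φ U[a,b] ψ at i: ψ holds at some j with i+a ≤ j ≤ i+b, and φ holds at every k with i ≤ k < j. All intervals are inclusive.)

Need some j in [3,4] with (ok ∧ reset), and (warn ∨ ok) at every k in [3,j-1].
  j=3: (ok ∧ reset) false.
  j=4: (ok ∧ reset) false.
No j in the window works → until fails.

No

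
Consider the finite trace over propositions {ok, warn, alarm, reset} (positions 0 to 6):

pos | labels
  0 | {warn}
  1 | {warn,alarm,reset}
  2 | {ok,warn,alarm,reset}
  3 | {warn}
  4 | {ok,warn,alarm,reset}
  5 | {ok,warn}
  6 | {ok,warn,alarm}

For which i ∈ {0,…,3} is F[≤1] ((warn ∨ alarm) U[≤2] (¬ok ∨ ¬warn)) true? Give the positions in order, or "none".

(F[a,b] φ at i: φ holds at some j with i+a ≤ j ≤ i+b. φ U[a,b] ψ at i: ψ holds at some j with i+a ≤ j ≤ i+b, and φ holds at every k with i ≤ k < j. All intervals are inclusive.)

Evaluate at each i in [0,3]:
  i=0: ✓ (witness j=0)
  i=1: ✓ (witness j=1)
  i=2: ✓ (witness j=2)
  i=3: ✓ (witness j=3)

0, 1, 2, 3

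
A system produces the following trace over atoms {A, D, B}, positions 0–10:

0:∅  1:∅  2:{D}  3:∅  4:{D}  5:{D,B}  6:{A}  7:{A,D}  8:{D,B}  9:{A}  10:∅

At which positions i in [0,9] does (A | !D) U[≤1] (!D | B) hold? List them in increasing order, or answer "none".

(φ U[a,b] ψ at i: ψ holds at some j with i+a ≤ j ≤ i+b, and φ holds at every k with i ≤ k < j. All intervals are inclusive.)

0, 1, 3, 5, 6, 7, 8, 9

Evaluate at each i in [0,9]:
  i=0: ✓ (rhs at j=0)
  i=1: ✓ (rhs at j=1)
  i=2: ✗ (lhs fails at k=2 before rhs at j=3)
  i=3: ✓ (rhs at j=3)
  i=4: ✗ (lhs fails at k=4 before rhs at j=5)
  i=5: ✓ (rhs at j=5)
  i=6: ✓ (rhs at j=6)
  i=7: ✓ (rhs at j=8; lhs holds on [7,7])
  i=8: ✓ (rhs at j=8)
  i=9: ✓ (rhs at j=9)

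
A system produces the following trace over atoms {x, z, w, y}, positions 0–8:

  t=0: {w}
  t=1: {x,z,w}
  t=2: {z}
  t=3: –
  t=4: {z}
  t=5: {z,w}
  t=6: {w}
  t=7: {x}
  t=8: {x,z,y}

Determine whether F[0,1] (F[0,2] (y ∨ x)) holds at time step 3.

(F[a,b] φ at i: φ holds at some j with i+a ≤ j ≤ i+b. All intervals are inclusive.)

No

Check F[0,2] (y ∨ x) at each j in [3,4]:
  j=3: fails (none in [3,5])
  j=4: fails (none in [4,6])
No position in the window satisfies it → formula fails.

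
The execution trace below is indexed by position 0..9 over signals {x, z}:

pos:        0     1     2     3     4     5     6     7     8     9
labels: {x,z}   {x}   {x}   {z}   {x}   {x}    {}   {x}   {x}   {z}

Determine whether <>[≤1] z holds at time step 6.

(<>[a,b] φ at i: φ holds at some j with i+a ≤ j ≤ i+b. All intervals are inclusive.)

No

Check z at each j in [6,7]:
  j=6: false
  j=7: false
No position in the window satisfies it → formula fails.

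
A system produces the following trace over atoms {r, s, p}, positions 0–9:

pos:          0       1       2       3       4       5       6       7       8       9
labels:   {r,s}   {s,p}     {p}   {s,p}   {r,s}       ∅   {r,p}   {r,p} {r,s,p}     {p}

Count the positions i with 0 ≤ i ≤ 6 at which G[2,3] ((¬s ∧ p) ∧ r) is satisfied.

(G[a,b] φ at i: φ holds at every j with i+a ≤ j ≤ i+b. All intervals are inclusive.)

1

Evaluate at each i in [0,6]:
  i=0: ✗ (fails at j=2)
  i=1: ✗ (fails at j=3)
  i=2: ✗ (fails at j=4)
  i=3: ✗ (fails at j=5)
  i=4: ✓ (all of [6,7])
  i=5: ✗ (fails at j=8)
  i=6: ✗ (fails at j=8)
Positions where it holds: {4} → 1.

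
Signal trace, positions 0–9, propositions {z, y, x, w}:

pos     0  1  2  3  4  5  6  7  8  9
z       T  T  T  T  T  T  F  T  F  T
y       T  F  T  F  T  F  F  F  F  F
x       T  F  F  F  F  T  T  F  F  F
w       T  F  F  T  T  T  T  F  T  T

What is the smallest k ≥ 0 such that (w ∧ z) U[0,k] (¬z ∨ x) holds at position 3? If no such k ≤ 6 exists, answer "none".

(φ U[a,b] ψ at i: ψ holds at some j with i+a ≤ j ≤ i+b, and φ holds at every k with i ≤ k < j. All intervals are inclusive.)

2

Need earliest j ≥ 3 with (¬z ∨ x), and (w ∧ z) at every k in [3,j-1].
  j=3: rhs fails.
  j=4: rhs fails.
  j=5: rhs holds; lhs holds on [3,4]. k = 2.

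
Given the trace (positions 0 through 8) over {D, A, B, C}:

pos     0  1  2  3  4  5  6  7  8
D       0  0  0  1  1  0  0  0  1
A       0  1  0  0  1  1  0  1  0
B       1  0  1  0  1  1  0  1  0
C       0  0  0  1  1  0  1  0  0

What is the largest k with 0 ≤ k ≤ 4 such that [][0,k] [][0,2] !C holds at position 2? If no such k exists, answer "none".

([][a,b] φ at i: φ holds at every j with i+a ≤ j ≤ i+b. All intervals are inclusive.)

[][0,2] !C must hold from j=2 onward; find where it first fails.
  j=2: fails → no k works.

none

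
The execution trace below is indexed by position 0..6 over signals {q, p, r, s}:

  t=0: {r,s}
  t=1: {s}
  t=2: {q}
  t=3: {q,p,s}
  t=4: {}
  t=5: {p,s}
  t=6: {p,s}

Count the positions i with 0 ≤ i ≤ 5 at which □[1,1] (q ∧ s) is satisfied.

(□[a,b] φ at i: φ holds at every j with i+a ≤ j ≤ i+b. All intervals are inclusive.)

Evaluate at each i in [0,5]:
  i=0: ✗ (fails at j=1)
  i=1: ✗ (fails at j=2)
  i=2: ✓ (all of [3,3])
  i=3: ✗ (fails at j=4)
  i=4: ✗ (fails at j=5)
  i=5: ✗ (fails at j=6)
Positions where it holds: {2} → 1.

1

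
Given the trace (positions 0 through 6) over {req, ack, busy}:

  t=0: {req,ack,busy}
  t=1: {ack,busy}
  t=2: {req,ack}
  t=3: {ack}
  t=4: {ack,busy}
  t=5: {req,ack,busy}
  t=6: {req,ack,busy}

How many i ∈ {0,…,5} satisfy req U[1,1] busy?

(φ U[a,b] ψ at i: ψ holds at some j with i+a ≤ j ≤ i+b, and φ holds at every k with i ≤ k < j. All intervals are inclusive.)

2

Evaluate at each i in [0,5]:
  i=0: ✓ (rhs at j=1; lhs holds on [0,0])
  i=1: ✗ (no rhs in [2,2])
  i=2: ✗ (no rhs in [3,3])
  i=3: ✗ (lhs fails at k=3 before rhs at j=4)
  i=4: ✗ (lhs fails at k=4 before rhs at j=5)
  i=5: ✓ (rhs at j=6; lhs holds on [5,5])
Positions where it holds: {0, 5} → 2.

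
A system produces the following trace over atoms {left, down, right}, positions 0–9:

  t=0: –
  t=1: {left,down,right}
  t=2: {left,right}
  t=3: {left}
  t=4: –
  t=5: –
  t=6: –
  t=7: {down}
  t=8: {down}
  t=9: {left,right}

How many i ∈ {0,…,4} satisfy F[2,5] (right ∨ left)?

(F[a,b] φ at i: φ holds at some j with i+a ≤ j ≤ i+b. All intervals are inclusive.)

3

Evaluate at each i in [0,4]:
  i=0: ✓ (witness j=2)
  i=1: ✓ (witness j=3)
  i=2: ✗ (none in [4,7])
  i=3: ✗ (none in [5,8])
  i=4: ✓ (witness j=9)
Positions where it holds: {0, 1, 4} → 3.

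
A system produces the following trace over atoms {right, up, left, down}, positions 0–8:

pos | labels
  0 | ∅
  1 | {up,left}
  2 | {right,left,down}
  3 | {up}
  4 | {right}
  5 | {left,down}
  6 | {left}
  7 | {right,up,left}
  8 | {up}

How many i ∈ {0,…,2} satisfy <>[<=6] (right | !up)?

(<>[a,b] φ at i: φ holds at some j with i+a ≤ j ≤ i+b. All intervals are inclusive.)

Evaluate at each i in [0,2]:
  i=0: ✓ (witness j=0)
  i=1: ✓ (witness j=2)
  i=2: ✓ (witness j=2)
Positions where it holds: {0, 1, 2} → 3.

3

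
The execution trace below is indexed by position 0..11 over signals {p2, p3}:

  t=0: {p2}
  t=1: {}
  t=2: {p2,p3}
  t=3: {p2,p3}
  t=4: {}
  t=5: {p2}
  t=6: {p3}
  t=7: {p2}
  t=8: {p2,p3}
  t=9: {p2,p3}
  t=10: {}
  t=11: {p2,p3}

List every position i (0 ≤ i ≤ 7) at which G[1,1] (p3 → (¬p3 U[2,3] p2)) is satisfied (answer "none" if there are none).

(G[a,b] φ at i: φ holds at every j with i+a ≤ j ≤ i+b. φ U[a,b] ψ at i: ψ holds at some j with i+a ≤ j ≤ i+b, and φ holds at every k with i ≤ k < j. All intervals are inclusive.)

Evaluate at each i in [0,7]:
  i=0: ✓ (all of [1,1])
  i=1: ✗ (fails at j=2)
  i=2: ✗ (fails at j=3)
  i=3: ✓ (all of [4,4])
  i=4: ✓ (all of [5,5])
  i=5: ✗ (fails at j=6)
  i=6: ✓ (all of [7,7])
  i=7: ✗ (fails at j=8)

0, 3, 4, 6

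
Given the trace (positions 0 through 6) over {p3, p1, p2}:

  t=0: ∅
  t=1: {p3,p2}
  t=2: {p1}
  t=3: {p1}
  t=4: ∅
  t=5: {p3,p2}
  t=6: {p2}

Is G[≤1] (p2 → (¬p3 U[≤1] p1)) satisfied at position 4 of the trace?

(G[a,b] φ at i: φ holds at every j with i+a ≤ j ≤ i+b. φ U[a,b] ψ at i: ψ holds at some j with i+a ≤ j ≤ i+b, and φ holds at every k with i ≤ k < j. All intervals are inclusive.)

Check (p2 → (¬p3 U[≤1] p1)) at every j in [4,5]:
  j=4: antecedent false → ✓
  j=5: antecedent true; consequent fails → ✗
Fails at j=5 → formula fails.

No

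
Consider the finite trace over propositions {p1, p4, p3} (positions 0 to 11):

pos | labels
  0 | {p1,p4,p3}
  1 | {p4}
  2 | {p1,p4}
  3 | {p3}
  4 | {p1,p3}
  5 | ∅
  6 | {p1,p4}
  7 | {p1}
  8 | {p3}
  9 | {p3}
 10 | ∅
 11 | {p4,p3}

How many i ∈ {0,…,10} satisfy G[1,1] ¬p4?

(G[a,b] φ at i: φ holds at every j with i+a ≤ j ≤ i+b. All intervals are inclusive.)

Evaluate at each i in [0,10]:
  i=0: ✗ (fails at j=1)
  i=1: ✗ (fails at j=2)
  i=2: ✓ (all of [3,3])
  i=3: ✓ (all of [4,4])
  i=4: ✓ (all of [5,5])
  i=5: ✗ (fails at j=6)
  i=6: ✓ (all of [7,7])
  i=7: ✓ (all of [8,8])
  i=8: ✓ (all of [9,9])
  i=9: ✓ (all of [10,10])
  i=10: ✗ (fails at j=11)
Positions where it holds: {2, 3, 4, 6, 7, 8, 9} → 7.

7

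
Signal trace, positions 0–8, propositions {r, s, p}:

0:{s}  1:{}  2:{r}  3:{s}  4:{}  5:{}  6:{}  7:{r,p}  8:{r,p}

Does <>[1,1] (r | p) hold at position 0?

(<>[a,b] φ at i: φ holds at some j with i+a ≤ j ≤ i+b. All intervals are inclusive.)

Does not hold

Check (r | p) at each j in [1,1]:
  j=1: false
No position in the window satisfies it → formula fails.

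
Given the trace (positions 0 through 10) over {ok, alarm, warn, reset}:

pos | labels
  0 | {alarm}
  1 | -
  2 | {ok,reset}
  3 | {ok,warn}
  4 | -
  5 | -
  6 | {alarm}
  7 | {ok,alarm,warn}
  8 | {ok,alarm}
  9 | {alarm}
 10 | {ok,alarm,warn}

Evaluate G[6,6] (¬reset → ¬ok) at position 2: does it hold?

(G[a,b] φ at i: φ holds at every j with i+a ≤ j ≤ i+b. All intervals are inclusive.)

Check (¬reset → ¬ok) at every j in [8,8]:
  j=8: antecedent true; consequent false → ✗
Fails at j=8 → formula fails.

No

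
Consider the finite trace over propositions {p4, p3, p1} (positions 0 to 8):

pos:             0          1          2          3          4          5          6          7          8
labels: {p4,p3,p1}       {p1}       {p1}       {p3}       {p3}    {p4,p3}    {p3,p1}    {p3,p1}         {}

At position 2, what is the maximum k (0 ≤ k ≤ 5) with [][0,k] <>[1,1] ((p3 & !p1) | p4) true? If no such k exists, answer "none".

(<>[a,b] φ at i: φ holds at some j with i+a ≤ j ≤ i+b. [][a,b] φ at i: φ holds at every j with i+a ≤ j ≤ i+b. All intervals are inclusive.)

<>[1,1] ((p3 & !p1) | p4) must hold from j=2 onward; find where it first fails.
  j=2: holds
  j=3: holds
  j=4: holds
  j=5: fails
Holds on [2,4], so largest k = 2.

2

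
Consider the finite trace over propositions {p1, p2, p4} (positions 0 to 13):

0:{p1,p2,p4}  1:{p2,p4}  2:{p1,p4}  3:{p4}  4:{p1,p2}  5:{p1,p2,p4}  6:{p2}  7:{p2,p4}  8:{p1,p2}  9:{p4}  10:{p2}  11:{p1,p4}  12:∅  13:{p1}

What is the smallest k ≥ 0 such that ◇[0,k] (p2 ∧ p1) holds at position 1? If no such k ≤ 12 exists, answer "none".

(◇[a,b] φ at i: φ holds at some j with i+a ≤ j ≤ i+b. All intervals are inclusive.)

3

Scan j = 1,2,… for (p2 ∧ p1):
  j=1: fails
  j=2: fails
  j=3: fails
  j=4: holds
First hit at j=4, so smallest k = 4-1 = 3.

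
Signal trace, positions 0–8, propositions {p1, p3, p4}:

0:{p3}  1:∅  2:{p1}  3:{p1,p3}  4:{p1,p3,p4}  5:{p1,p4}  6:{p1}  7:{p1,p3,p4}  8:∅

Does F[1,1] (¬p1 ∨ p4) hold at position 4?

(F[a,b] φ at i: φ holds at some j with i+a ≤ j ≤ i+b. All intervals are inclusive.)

True

Check (¬p1 ∨ p4) at each j in [5,5]:
  j=5: true
Found at j=5 → formula holds.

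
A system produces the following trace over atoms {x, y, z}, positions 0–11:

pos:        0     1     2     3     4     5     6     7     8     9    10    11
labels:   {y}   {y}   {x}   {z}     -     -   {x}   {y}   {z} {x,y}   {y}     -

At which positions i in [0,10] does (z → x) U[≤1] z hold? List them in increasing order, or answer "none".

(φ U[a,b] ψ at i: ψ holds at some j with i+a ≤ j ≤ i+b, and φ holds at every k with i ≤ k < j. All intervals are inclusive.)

Evaluate at each i in [0,10]:
  i=0: ✗ (no rhs in [0,1])
  i=1: ✗ (no rhs in [1,2])
  i=2: ✓ (rhs at j=3; lhs holds on [2,2])
  i=3: ✓ (rhs at j=3)
  i=4: ✗ (no rhs in [4,5])
  i=5: ✗ (no rhs in [5,6])
  i=6: ✗ (no rhs in [6,7])
  i=7: ✓ (rhs at j=8; lhs holds on [7,7])
  i=8: ✓ (rhs at j=8)
  i=9: ✗ (no rhs in [9,10])
  i=10: ✗ (no rhs in [10,11])

2, 3, 7, 8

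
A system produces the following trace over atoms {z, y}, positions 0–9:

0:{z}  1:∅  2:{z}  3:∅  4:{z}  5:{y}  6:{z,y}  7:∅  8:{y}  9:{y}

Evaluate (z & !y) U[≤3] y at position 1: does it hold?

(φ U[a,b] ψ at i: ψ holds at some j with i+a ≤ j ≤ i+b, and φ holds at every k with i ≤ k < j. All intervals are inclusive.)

Need some j in [1,4] with y, and (z & !y) at every k in [1,j-1].
  j=1: y false.
  j=2: y false.
  j=3: y false.
  j=4: y false.
No j in the window works → until fails.

No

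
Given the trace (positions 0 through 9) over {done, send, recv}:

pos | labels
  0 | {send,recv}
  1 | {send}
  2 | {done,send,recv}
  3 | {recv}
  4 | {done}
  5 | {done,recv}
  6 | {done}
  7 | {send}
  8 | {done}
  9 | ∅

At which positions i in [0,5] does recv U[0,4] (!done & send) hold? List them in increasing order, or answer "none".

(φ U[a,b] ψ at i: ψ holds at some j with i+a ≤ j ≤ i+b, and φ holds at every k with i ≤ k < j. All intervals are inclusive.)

Evaluate at each i in [0,5]:
  i=0: ✓ (rhs at j=0)
  i=1: ✓ (rhs at j=1)
  i=2: ✗ (no rhs in [2,6])
  i=3: ✗ (lhs fails at k=4 before rhs at j=7)
  i=4: ✗ (lhs fails at k=4 before rhs at j=7)
  i=5: ✗ (lhs fails at k=6 before rhs at j=7)

0, 1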